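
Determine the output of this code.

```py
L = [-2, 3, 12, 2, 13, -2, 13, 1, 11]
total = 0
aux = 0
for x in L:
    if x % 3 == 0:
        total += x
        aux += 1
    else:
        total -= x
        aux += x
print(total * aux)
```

x=-2: not %3==0, total = 0-(-2) = 2; aux=-2
x=3: %3==0, total = 2+3 = 5; aux=-1
x=12: %3==0, total = 5+12 = 17; aux=0
x=2: not %3==0, total = 17-2 = 15; aux=2
x=13: not %3==0, total = 15-13 = 2; aux=15
x=-2: not %3==0, total = 2-(-2) = 4; aux=13
x=13: not %3==0, total = 4-13 = -9; aux=26
x=1: not %3==0, total = (-9)-1 = -10; aux=27
x=11: not %3==0, total = (-10)-11 = -21; aux=38
total*aux = (-21)*38 = -798

-798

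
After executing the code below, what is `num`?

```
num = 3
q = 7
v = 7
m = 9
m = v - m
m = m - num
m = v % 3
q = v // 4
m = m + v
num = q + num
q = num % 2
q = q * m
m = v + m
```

m = 7-9 = -2
m = (-2)-3 = -5
m = 7%3 = 1
q = 7//4 = 1
m = 1+7 = 8
num = 1+3 = 4
q = 4%2 = 0
q = 0*8 = 0
m = 7+8 = 15

4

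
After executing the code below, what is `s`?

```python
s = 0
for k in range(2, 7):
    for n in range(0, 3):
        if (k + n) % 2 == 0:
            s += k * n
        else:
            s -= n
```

k=2,n=0: even sum, s = 0+0 = 0
k=2,n=1: odd sum, s = 0-1 = -1
k=2,n=2: even sum, s = (-1)+4 = 3
k=3,n=0: odd sum, s = 3-0 = 3
k=3,n=1: even sum, s = 3+3 = 6
k=3,n=2: odd sum, s = 6-2 = 4
k=4,n=0: even sum, s = 4+0 = 4
k=4,n=1: odd sum, s = 4-1 = 3
k=4,n=2: even sum, s = 3+8 = 11
k=5,n=0: odd sum, s = 11-0 = 11
k=5,n=1: even sum, s = 11+5 = 16
k=5,n=2: odd sum, s = 16-2 = 14
k=6,n=0: even sum, s = 14+0 = 14
k=6,n=1: odd sum, s = 14-1 = 13
k=6,n=2: even sum, s = 13+12 = 25

25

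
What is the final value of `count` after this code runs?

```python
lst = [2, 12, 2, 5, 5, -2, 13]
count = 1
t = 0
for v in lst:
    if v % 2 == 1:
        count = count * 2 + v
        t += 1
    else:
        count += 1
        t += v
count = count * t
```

v=2: not odd, count = 1+1 = 2; t=2
v=12: not odd, count = 2+1 = 3; t=14
v=2: not odd, count = 3+1 = 4; t=16
v=5: odd, count = 4*2+5 = 13; t=17
v=5: odd, count = 13*2+5 = 31; t=18
v=-2: not odd, count = 31+1 = 32; t=16
v=13: odd, count = 32*2+13 = 77; t=17
count*t = 77*17 = 1309

1309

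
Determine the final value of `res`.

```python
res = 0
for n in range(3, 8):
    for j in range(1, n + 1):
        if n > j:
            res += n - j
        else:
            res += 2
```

65

n=3,j=1: 3>1, res = 0+2 = 2
n=3,j=2: 3>2, res = 2+1 = 3
n=3,j=3: not 3>3, res = 3+2 = 5
n=4,j=1: 4>1, res = 5+3 = 8
n=4,j=2: 4>2, res = 8+2 = 10
n=4,j=3: 4>3, res = 10+1 = 11
n=4,j=4: not 4>4, res = 11+2 = 13
n=5,j=1: 5>1, res = 13+4 = 17
n=5,j=2: 5>2, res = 17+3 = 20
n=5,j=3: 5>3, res = 20+2 = 22
n=5,j=4: 5>4, res = 22+1 = 23
n=5,j=5: not 5>5, res = 23+2 = 25
n=6,j=1: 6>1, res = 25+5 = 30
n=6,j=2: 6>2, res = 30+4 = 34
n=6,j=3: 6>3, res = 34+3 = 37
n=6,j=4: 6>4, res = 37+2 = 39
n=6,j=5: 6>5, res = 39+1 = 40
n=6,j=6: not 6>6, res = 40+2 = 42
n=7,j=1: 7>1, res = 42+6 = 48
n=7,j=2: 7>2, res = 48+5 = 53
n=7,j=3: 7>3, res = 53+4 = 57
n=7,j=4: 7>4, res = 57+3 = 60
n=7,j=5: 7>5, res = 60+2 = 62
n=7,j=6: 7>6, res = 62+1 = 63
n=7,j=7: not 7>7, res = 63+2 = 65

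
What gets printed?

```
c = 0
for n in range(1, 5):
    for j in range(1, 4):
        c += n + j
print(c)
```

54

n=1,j=1: c = 0+2 = 2
n=1,j=2: c = 2+3 = 5
n=1,j=3: c = 5+4 = 9
n=2,j=1: c = 9+3 = 12
n=2,j=2: c = 12+4 = 16
n=2,j=3: c = 16+5 = 21
n=3,j=1: c = 21+4 = 25
n=3,j=2: c = 25+5 = 30
n=3,j=3: c = 30+6 = 36
n=4,j=1: c = 36+5 = 41
n=4,j=2: c = 41+6 = 47
n=4,j=3: c = 47+7 = 54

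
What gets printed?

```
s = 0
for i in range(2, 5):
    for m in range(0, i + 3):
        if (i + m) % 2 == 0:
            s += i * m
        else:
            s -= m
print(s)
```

i=2,m=0: even sum, s = 0+0 = 0
i=2,m=1: odd sum, s = 0-1 = -1
i=2,m=2: even sum, s = (-1)+4 = 3
i=2,m=3: odd sum, s = 3-3 = 0
i=2,m=4: even sum, s = 0+8 = 8
i=3,m=0: odd sum, s = 8-0 = 8
i=3,m=1: even sum, s = 8+3 = 11
i=3,m=2: odd sum, s = 11-2 = 9
i=3,m=3: even sum, s = 9+9 = 18
i=3,m=4: odd sum, s = 18-4 = 14
i=3,m=5: even sum, s = 14+15 = 29
i=4,m=0: even sum, s = 29+0 = 29
i=4,m=1: odd sum, s = 29-1 = 28
i=4,m=2: even sum, s = 28+8 = 36
i=4,m=3: odd sum, s = 36-3 = 33
i=4,m=4: even sum, s = 33+16 = 49
i=4,m=5: odd sum, s = 49-5 = 44
i=4,m=6: even sum, s = 44+24 = 68

68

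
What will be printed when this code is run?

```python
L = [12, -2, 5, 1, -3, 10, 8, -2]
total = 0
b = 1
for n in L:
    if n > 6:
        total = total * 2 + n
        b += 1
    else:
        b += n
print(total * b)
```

n=12: >6, total = 0*2+12 = 12; b=2
n=-2: not >6; b=0
n=5: not >6; b=5
n=1: not >6; b=6
n=-3: not >6; b=3
n=10: >6, total = 12*2+10 = 34; b=4
n=8: >6, total = 34*2+8 = 76; b=5
n=-2: not >6; b=3
total*b = 76*3 = 228

228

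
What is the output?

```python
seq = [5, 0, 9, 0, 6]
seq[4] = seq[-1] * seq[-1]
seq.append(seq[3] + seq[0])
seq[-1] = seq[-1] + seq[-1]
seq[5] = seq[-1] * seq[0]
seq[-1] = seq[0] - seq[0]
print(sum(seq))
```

seq[4] = seq[-1]*seq[-1] = 6*6 = 36 → [5, 0, 9, 0, 36]
append seq[3]+seq[0] = 0+5 = 5 → [5, 0, 9, 0, 36, 5]
seq[-1] = seq[-1]+seq[-1] = 5+5 = 10 → [5, 0, 9, 0, 36, 10]
seq[5] = seq[-1]*seq[0] = 10*5 = 50 → [5, 0, 9, 0, 36, 50]
seq[-1] = seq[0]-seq[0] = 5-5 = 0 → [5, 0, 9, 0, 36, 0]
sum = 50

50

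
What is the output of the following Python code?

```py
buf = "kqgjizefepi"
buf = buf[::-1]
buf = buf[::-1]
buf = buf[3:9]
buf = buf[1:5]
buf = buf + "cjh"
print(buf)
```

izefcjh

reverse → 'ipefezijgqk'
reverse → 'kqgjizefepi'
slice [3:9] → 'jizefe'
slice [1:5] → 'izef'
+ 'cjh' → 'izefcjh'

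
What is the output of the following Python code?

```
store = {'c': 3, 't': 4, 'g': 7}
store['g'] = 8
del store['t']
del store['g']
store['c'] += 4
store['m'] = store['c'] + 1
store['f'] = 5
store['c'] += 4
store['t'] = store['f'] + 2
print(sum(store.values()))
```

store['g'] = 8 → {'c': 3, 't': 4, 'g': 8}
del 't' → {'c': 3, 'g': 8}
del 'g' → {'c': 3}
store['c'] = 3+4 = 7 → {'c': 7}
store['m'] = store['c']+1 = 8 → {'c': 7, 'm': 8}
store['f'] = 5 → {'c': 7, 'm': 8, 'f': 5}
store['c'] = 7+4 = 11 → {'c': 11, 'm': 8, 'f': 5}
store['t'] = store['f']+2 = 7 → {'c': 11, 'm': 8, 'f': 5, 't': 7}
sum of values = 31

31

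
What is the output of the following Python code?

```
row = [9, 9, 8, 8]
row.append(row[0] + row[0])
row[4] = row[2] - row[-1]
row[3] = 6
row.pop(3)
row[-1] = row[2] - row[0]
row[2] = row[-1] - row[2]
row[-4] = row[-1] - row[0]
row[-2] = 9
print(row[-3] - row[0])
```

append row[0]+row[0] = 9+9 = 18 → [9, 9, 8, 8, 18]
row[4] = row[2]-row[-1] = 8-18 = -10 → [9, 9, 8, 8, -10]
row[3] = 6 → [9, 9, 8, 6, -10]
pop(3) removes 6 → [9, 9, 8, -10]
row[-1] = row[2]-row[0] = 8-9 = -1 → [9, 9, 8, -1]
row[2] = row[-1]-row[2] = (-1)-8 = -9 → [9, 9, -9, -1]
row[-4] = row[-1]-row[0] = (-1)-9 = -10 → [-10, 9, -9, -1]
row[-2] = 9 → [-10, 9, 9, -1]
row[-3]-row[0] = 9-(-10) = 19

19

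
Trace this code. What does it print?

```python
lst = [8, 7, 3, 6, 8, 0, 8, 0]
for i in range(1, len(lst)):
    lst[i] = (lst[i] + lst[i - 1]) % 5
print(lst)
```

i=1: lst[1] = (7+8)%5 = 0 → [8, 0, 3, 6, 8, 0, 8, 0]
i=2: lst[2] = (3+0)%5 = 3 → [8, 0, 3, 6, 8, 0, 8, 0]
i=3: lst[3] = (6+3)%5 = 4 → [8, 0, 3, 4, 8, 0, 8, 0]
i=4: lst[4] = (8+4)%5 = 2 → [8, 0, 3, 4, 2, 0, 8, 0]
i=5: lst[5] = (0+2)%5 = 2 → [8, 0, 3, 4, 2, 2, 8, 0]
i=6: lst[6] = (8+2)%5 = 0 → [8, 0, 3, 4, 2, 2, 0, 0]
i=7: lst[7] = (0+0)%5 = 0 → [8, 0, 3, 4, 2, 2, 0, 0]

[8, 0, 3, 4, 2, 2, 0, 0]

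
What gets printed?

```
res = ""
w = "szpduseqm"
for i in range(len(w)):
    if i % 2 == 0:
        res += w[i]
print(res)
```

i=0: add 's' → 's'
i=1: skip
i=2: add 'p' → 'sp'
i=3: skip
i=4: add 'u' → 'spu'
i=5: skip
i=6: add 'e' → 'spue'
i=7: skip
i=8: add 'm' → 'spuem'

spuem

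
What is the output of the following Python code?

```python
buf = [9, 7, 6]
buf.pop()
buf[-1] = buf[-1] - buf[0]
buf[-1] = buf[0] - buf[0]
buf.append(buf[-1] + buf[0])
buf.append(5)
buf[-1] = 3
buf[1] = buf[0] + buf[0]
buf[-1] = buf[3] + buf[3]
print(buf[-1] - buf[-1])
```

0

pop() removes 6 → [9, 7]
buf[-1] = buf[-1]-buf[0] = 7-9 = -2 → [9, -2]
buf[-1] = buf[0]-buf[0] = 9-9 = 0 → [9, 0]
append buf[-1]+buf[0] = 0+9 = 9 → [9, 0, 9]
append 5 → [9, 0, 9, 5]
buf[-1] = 3 → [9, 0, 9, 3]
buf[1] = buf[0]+buf[0] = 9+9 = 18 → [9, 18, 9, 3]
buf[-1] = buf[3]+buf[3] = 3+3 = 6 → [9, 18, 9, 6]
buf[-1]-buf[-1] = 6-6 = 0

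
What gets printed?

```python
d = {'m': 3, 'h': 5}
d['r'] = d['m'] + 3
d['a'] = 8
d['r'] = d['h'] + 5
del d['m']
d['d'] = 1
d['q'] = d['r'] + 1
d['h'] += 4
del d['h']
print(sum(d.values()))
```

30

d['r'] = d['m']+3 = 6 → {'m': 3, 'h': 5, 'r': 6}
d['a'] = 8 → {'m': 3, 'h': 5, 'r': 6, 'a': 8}
d['r'] = d['h']+5 = 10 → {'m': 3, 'h': 5, 'r': 10, 'a': 8}
del 'm' → {'h': 5, 'r': 10, 'a': 8}
d['d'] = 1 → {'h': 5, 'r': 10, 'a': 8, 'd': 1}
d['q'] = d['r']+1 = 11 → {'h': 5, 'r': 10, 'a': 8, 'd': 1, 'q': 11}
d['h'] = 5+4 = 9 → {'h': 9, 'r': 10, 'a': 8, 'd': 1, 'q': 11}
del 'h' → {'r': 10, 'a': 8, 'd': 1, 'q': 11}
sum of values = 30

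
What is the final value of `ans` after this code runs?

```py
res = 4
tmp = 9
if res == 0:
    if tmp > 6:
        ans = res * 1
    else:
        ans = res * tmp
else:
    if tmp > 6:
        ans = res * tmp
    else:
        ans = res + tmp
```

36

res=4, tmp=9
res == 0 is False; tmp > 6 is True
→ ans = res * tmp = 36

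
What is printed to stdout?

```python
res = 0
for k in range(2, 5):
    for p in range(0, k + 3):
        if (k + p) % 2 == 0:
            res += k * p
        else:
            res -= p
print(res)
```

k=2,p=0: even sum, res = 0+0 = 0
k=2,p=1: odd sum, res = 0-1 = -1
k=2,p=2: even sum, res = (-1)+4 = 3
k=2,p=3: odd sum, res = 3-3 = 0
k=2,p=4: even sum, res = 0+8 = 8
k=3,p=0: odd sum, res = 8-0 = 8
k=3,p=1: even sum, res = 8+3 = 11
k=3,p=2: odd sum, res = 11-2 = 9
k=3,p=3: even sum, res = 9+9 = 18
k=3,p=4: odd sum, res = 18-4 = 14
k=3,p=5: even sum, res = 14+15 = 29
k=4,p=0: even sum, res = 29+0 = 29
k=4,p=1: odd sum, res = 29-1 = 28
k=4,p=2: even sum, res = 28+8 = 36
k=4,p=3: odd sum, res = 36-3 = 33
k=4,p=4: even sum, res = 33+16 = 49
k=4,p=5: odd sum, res = 49-5 = 44
k=4,p=6: even sum, res = 44+24 = 68

68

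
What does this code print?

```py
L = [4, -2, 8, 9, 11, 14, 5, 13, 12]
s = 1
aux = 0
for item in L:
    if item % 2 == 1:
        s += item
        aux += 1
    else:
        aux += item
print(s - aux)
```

-1

item=4: not odd; aux=4
item=-2: not odd; aux=2
item=8: not odd; aux=10
item=9: odd, s = 1+9 = 10; aux=11
item=11: odd, s = 10+11 = 21; aux=12
item=14: not odd; aux=26
item=5: odd, s = 21+5 = 26; aux=27
item=13: odd, s = 26+13 = 39; aux=28
item=12: not odd; aux=40
s-aux = 39-40 = -1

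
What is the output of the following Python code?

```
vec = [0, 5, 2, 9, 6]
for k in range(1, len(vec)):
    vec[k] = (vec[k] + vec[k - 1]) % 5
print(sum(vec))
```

5

k=1: vec[1] = (5+0)%5 = 0 → [0, 0, 2, 9, 6]
k=2: vec[2] = (2+0)%5 = 2 → [0, 0, 2, 9, 6]
k=3: vec[3] = (9+2)%5 = 1 → [0, 0, 2, 1, 6]
k=4: vec[4] = (6+1)%5 = 2 → [0, 0, 2, 1, 2]
sum = 5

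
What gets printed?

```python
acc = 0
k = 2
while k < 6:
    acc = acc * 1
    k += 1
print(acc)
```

0

k=2: acc = 0*1 = 0
k=3: acc = 0*1 = 0
k=4: acc = 0*1 = 0
k=5: acc = 0*1 = 0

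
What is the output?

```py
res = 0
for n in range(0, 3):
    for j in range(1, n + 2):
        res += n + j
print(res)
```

n=0,j=1: res = 0+1 = 1
n=1,j=1: res = 1+2 = 3
n=1,j=2: res = 3+3 = 6
n=2,j=1: res = 6+3 = 9
n=2,j=2: res = 9+4 = 13
n=2,j=3: res = 13+5 = 18

18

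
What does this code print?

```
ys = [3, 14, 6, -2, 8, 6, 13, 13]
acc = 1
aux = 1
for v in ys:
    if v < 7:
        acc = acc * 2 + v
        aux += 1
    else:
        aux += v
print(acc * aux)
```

v=3: <7, acc = 1*2+3 = 5; aux=2
v=14: not <7; aux=16
v=6: <7, acc = 5*2+6 = 16; aux=17
v=-2: <7, acc = 16*2+(-2) = 30; aux=18
v=8: not <7; aux=26
v=6: <7, acc = 30*2+6 = 66; aux=27
v=13: not <7; aux=40
v=13: not <7; aux=53
acc*aux = 66*53 = 3498

3498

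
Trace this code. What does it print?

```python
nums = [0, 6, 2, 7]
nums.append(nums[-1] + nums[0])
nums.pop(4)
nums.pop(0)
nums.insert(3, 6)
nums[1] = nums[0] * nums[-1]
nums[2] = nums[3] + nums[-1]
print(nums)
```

[6, 36, 12, 6]

append nums[-1]+nums[0] = 7+0 = 7 → [0, 6, 2, 7, 7]
pop(4) removes 7 → [0, 6, 2, 7]
pop(0) removes 0 → [6, 2, 7]
insert 6 at 3 → [6, 2, 7, 6]
nums[1] = nums[0]*nums[-1] = 6*6 = 36 → [6, 36, 7, 6]
nums[2] = nums[3]+nums[-1] = 6+6 = 12 → [6, 36, 12, 6]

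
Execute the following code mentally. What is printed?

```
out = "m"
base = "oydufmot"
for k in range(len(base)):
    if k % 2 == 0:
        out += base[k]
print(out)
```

k=0: add 'o' → 'mo'
k=1: skip
k=2: add 'd' → 'mod'
k=3: skip
k=4: add 'f' → 'modf'
k=5: skip
k=6: add 'o' → 'modfo'
k=7: skip

modfo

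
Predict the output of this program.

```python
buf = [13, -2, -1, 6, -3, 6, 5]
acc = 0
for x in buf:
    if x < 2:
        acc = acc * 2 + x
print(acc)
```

x=13: not <2
x=-2: <2, acc = 0*2+(-2) = -2
x=-1: <2, acc = (-2)*2+(-1) = -5
x=6: not <2
x=-3: <2, acc = (-5)*2+(-3) = -13
x=6: not <2
x=5: not <2

-13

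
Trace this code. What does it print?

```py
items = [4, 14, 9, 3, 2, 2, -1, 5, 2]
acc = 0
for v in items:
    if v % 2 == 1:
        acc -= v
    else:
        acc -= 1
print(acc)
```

v=4: not odd, acc = 0-1 = -1
v=14: not odd, acc = (-1)-1 = -2
v=9: odd, acc = (-2)-9 = -11
v=3: odd, acc = (-11)-3 = -14
v=2: not odd, acc = (-14)-1 = -15
v=2: not odd, acc = (-15)-1 = -16
v=-1: odd, acc = (-16)-(-1) = -15
v=5: odd, acc = (-15)-5 = -20
v=2: not odd, acc = (-20)-1 = -21

-21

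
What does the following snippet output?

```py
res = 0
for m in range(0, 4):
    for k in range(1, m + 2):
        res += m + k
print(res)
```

m=0,k=1: res = 0+1 = 1
m=1,k=1: res = 1+2 = 3
m=1,k=2: res = 3+3 = 6
m=2,k=1: res = 6+3 = 9
m=2,k=2: res = 9+4 = 13
m=2,k=3: res = 13+5 = 18
m=3,k=1: res = 18+4 = 22
m=3,k=2: res = 22+5 = 27
m=3,k=3: res = 27+6 = 33
m=3,k=4: res = 33+7 = 40

40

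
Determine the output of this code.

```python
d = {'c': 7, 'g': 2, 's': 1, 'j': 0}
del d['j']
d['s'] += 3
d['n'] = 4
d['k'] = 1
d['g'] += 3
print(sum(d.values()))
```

21

del 'j' → {'c': 7, 'g': 2, 's': 1}
d['s'] = 1+3 = 4 → {'c': 7, 'g': 2, 's': 4}
d['n'] = 4 → {'c': 7, 'g': 2, 's': 4, 'n': 4}
d['k'] = 1 → {'c': 7, 'g': 2, 's': 4, 'n': 4, 'k': 1}
d['g'] = 2+3 = 5 → {'c': 7, 'g': 5, 's': 4, 'n': 4, 'k': 1}
sum of values = 21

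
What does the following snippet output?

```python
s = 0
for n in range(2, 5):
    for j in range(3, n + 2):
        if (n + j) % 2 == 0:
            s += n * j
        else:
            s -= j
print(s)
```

n=2,j=3: odd sum, s = 0-3 = -3
n=3,j=3: even sum, s = (-3)+9 = 6
n=3,j=4: odd sum, s = 6-4 = 2
n=4,j=3: odd sum, s = 2-3 = -1
n=4,j=4: even sum, s = (-1)+16 = 15
n=4,j=5: odd sum, s = 15-5 = 10

10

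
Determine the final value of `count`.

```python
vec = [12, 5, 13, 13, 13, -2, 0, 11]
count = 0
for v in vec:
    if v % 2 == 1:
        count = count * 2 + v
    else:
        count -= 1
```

v=12: not odd, count = 0-1 = -1
v=5: odd, count = (-1)*2+5 = 3
v=13: odd, count = 3*2+13 = 19
v=13: odd, count = 19*2+13 = 51
v=13: odd, count = 51*2+13 = 115
v=-2: not odd, count = 115-1 = 114
v=0: not odd, count = 114-1 = 113
v=11: odd, count = 113*2+11 = 237

237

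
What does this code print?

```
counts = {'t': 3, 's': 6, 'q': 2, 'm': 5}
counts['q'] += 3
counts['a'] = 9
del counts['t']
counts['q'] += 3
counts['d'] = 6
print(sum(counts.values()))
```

counts['q'] = 2+3 = 5 → {'t': 3, 's': 6, 'q': 5, 'm': 5}
counts['a'] = 9 → {'t': 3, 's': 6, 'q': 5, 'm': 5, 'a': 9}
del 't' → {'s': 6, 'q': 5, 'm': 5, 'a': 9}
counts['q'] = 5+3 = 8 → {'s': 6, 'q': 8, 'm': 5, 'a': 9}
counts['d'] = 6 → {'s': 6, 'q': 8, 'm': 5, 'a': 9, 'd': 6}
sum of values = 34

34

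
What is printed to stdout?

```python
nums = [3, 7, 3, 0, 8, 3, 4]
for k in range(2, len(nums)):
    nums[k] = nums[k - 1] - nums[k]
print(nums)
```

k=2: nums[2] = 7-3 = 4 → [3, 7, 4, 0, 8, 3, 4]
k=3: nums[3] = 4-0 = 4 → [3, 7, 4, 4, 8, 3, 4]
k=4: nums[4] = 4-8 = -4 → [3, 7, 4, 4, -4, 3, 4]
k=5: nums[5] = (-4)-3 = -7 → [3, 7, 4, 4, -4, -7, 4]
k=6: nums[6] = (-7)-4 = -11 → [3, 7, 4, 4, -4, -7, -11]

[3, 7, 4, 4, -4, -7, -11]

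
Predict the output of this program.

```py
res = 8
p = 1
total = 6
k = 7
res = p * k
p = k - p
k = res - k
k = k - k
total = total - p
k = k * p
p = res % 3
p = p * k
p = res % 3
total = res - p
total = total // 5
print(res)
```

res = 1*7 = 7
p = 7-1 = 6
k = 7-7 = 0
k = 0-0 = 0
total = 6-6 = 0
k = 0*6 = 0
p = 7%3 = 1
p = 1*0 = 0
p = 7%3 = 1
total = 7-1 = 6
total = 6//5 = 1

7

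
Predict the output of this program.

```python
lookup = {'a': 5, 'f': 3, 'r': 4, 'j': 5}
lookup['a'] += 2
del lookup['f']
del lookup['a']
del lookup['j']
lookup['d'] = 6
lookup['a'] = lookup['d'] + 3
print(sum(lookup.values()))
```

19

lookup['a'] = 5+2 = 7 → {'a': 7, 'f': 3, 'r': 4, 'j': 5}
del 'f' → {'a': 7, 'r': 4, 'j': 5}
del 'a' → {'r': 4, 'j': 5}
del 'j' → {'r': 4}
lookup['d'] = 6 → {'r': 4, 'd': 6}
lookup['a'] = lookup['d']+3 = 9 → {'r': 4, 'd': 6, 'a': 9}
sum of values = 19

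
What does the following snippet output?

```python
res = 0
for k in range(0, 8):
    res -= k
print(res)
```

k=0: res = 0-0 = 0
k=1: res = 0-1 = -1
k=2: res = (-1)-2 = -3
k=3: res = (-3)-3 = -6
k=4: res = (-6)-4 = -10
k=5: res = (-10)-5 = -15
k=6: res = (-15)-6 = -21
k=7: res = (-21)-7 = -28

-28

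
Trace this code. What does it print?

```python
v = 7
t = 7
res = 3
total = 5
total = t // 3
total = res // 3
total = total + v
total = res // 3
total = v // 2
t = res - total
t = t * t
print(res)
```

3

total = 7//3 = 2
total = 3//3 = 1
total = 1+7 = 8
total = 3//3 = 1
total = 7//2 = 3
t = 3-3 = 0
t = 0*0 = 0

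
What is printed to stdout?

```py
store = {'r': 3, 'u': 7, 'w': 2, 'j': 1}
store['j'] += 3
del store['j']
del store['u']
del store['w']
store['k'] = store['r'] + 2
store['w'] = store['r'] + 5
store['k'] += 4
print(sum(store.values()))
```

store['j'] = 1+3 = 4 → {'r': 3, 'u': 7, 'w': 2, 'j': 4}
del 'j' → {'r': 3, 'u': 7, 'w': 2}
del 'u' → {'r': 3, 'w': 2}
del 'w' → {'r': 3}
store['k'] = store['r']+2 = 5 → {'r': 3, 'k': 5}
store['w'] = store['r']+5 = 8 → {'r': 3, 'k': 5, 'w': 8}
store['k'] = 5+4 = 9 → {'r': 3, 'k': 9, 'w': 8}
sum of values = 20

20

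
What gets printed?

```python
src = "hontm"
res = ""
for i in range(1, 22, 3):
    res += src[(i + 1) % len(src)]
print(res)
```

i=1: add src[2]='n' → 'n'
i=4: add src[0]='h' → 'nh'
i=7: add src[3]='t' → 'nht'
i=10: add src[1]='o' → 'nhto'
i=13: add src[4]='m' → 'nhtom'
i=16: add src[2]='n' → 'nhtomn'
i=19: add src[0]='h' → 'nhtomnh'

nhtomnh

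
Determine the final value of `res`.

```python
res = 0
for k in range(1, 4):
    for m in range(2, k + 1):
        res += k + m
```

k=2,m=2: res = 0+4 = 4
k=3,m=2: res = 4+5 = 9
k=3,m=3: res = 9+6 = 15

15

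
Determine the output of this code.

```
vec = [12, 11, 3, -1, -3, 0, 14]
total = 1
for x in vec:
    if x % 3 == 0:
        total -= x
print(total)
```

x=12: %3==0, total = 1-12 = -11
x=11: not %3==0
x=3: %3==0, total = (-11)-3 = -14
x=-1: not %3==0
x=-3: %3==0, total = (-14)-(-3) = -11
x=0: %3==0, total = (-11)-0 = -11
x=14: not %3==0

-11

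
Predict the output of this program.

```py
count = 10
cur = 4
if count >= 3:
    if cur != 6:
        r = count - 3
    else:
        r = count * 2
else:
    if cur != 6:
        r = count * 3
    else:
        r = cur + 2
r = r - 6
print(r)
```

1

count=10, cur=4
count >= 3 is True; cur != 6 is True
→ r = count - 3 = 7
r = 7-6 = 1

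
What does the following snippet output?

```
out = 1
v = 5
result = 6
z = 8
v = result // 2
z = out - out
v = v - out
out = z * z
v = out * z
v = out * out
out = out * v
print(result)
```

v = 6//2 = 3
z = 1-1 = 0
v = 3-1 = 2
out = 0*0 = 0
v = 0*0 = 0
v = 0*0 = 0
out = 0*0 = 0

6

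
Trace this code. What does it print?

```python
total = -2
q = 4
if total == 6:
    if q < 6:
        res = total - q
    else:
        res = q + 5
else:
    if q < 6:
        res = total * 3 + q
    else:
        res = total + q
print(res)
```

-2

total=-2, q=4
total == 6 is False; q < 6 is True
→ res = total * 3 + q = -2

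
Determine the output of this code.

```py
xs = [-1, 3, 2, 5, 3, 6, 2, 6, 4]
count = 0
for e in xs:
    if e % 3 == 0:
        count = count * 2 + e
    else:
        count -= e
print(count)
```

6

e=-1: not %3==0, count = 0-(-1) = 1
e=3: %3==0, count = 1*2+3 = 5
e=2: not %3==0, count = 5-2 = 3
e=5: not %3==0, count = 3-5 = -2
e=3: %3==0, count = (-2)*2+3 = -1
e=6: %3==0, count = (-1)*2+6 = 4
e=2: not %3==0, count = 4-2 = 2
e=6: %3==0, count = 2*2+6 = 10
e=4: not %3==0, count = 10-4 = 6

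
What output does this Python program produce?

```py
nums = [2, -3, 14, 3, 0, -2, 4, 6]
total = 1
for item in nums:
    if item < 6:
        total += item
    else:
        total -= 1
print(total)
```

3

item=2: <6, total = 1+2 = 3
item=-3: <6, total = 3+(-3) = 0
item=14: not <6, total = 0-1 = -1
item=3: <6, total = (-1)+3 = 2
item=0: <6, total = 2+0 = 2
item=-2: <6, total = 2+(-2) = 0
item=4: <6, total = 0+4 = 4
item=6: not <6, total = 4-1 = 3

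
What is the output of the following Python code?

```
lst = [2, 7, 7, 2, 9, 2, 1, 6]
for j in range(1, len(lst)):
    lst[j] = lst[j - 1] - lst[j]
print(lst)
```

[2, -5, -12, -14, -23, -25, -26, -32]

j=1: lst[1] = 2-7 = -5 → [2, -5, 7, 2, 9, 2, 1, 6]
j=2: lst[2] = (-5)-7 = -12 → [2, -5, -12, 2, 9, 2, 1, 6]
j=3: lst[3] = (-12)-2 = -14 → [2, -5, -12, -14, 9, 2, 1, 6]
j=4: lst[4] = (-14)-9 = -23 → [2, -5, -12, -14, -23, 2, 1, 6]
j=5: lst[5] = (-23)-2 = -25 → [2, -5, -12, -14, -23, -25, 1, 6]
j=6: lst[6] = (-25)-1 = -26 → [2, -5, -12, -14, -23, -25, -26, 6]
j=7: lst[7] = (-26)-6 = -32 → [2, -5, -12, -14, -23, -25, -26, -32]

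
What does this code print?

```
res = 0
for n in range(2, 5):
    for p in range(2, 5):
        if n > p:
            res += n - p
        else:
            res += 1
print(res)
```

10

n=2,p=2: not 2>2, res = 0+1 = 1
n=2,p=3: not 2>3, res = 1+1 = 2
n=2,p=4: not 2>4, res = 2+1 = 3
n=3,p=2: 3>2, res = 3+1 = 4
n=3,p=3: not 3>3, res = 4+1 = 5
n=3,p=4: not 3>4, res = 5+1 = 6
n=4,p=2: 4>2, res = 6+2 = 8
n=4,p=3: 4>3, res = 8+1 = 9
n=4,p=4: not 4>4, res = 9+1 = 10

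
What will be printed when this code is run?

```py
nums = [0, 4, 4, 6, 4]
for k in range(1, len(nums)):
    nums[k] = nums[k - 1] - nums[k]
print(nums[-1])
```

k=1: nums[1] = 0-4 = -4 → [0, -4, 4, 6, 4]
k=2: nums[2] = (-4)-4 = -8 → [0, -4, -8, 6, 4]
k=3: nums[3] = (-8)-6 = -14 → [0, -4, -8, -14, 4]
k=4: nums[4] = (-14)-4 = -18 → [0, -4, -8, -14, -18]

-18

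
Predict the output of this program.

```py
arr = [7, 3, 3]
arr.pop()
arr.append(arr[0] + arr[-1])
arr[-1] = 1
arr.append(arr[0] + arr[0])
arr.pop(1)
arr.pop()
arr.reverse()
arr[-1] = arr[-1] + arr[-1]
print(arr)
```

[1, 14]

pop() removes 3 → [7, 3]
append arr[0]+arr[-1] = 7+3 = 10 → [7, 3, 10]
arr[-1] = 1 → [7, 3, 1]
append arr[0]+arr[0] = 7+7 = 14 → [7, 3, 1, 14]
pop(1) removes 3 → [7, 1, 14]
pop() removes 14 → [7, 1]
reverse → [1, 7]
arr[-1] = arr[-1]+arr[-1] = 7+7 = 14 → [1, 14]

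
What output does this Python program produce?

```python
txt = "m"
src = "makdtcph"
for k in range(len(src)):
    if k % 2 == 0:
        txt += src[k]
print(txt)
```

mmktp

k=0: add 'm' → 'mm'
k=1: skip
k=2: add 'k' → 'mmk'
k=3: skip
k=4: add 't' → 'mmkt'
k=5: skip
k=6: add 'p' → 'mmktp'
k=7: skip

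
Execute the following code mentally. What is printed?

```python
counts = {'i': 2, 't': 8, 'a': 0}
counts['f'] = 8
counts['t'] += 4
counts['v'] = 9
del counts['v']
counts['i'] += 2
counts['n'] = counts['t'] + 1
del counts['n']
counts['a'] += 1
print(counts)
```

{'i': 4, 't': 12, 'a': 1, 'f': 8}

counts['f'] = 8 → {'i': 2, 't': 8, 'a': 0, 'f': 8}
counts['t'] = 8+4 = 12 → {'i': 2, 't': 12, 'a': 0, 'f': 8}
counts['v'] = 9 → {'i': 2, 't': 12, 'a': 0, 'f': 8, 'v': 9}
del 'v' → {'i': 2, 't': 12, 'a': 0, 'f': 8}
counts['i'] = 2+2 = 4 → {'i': 4, 't': 12, 'a': 0, 'f': 8}
counts['n'] = counts['t']+1 = 13 → {'i': 4, 't': 12, 'a': 0, 'f': 8, 'n': 13}
del 'n' → {'i': 4, 't': 12, 'a': 0, 'f': 8}
counts['a'] = 0+1 = 1 → {'i': 4, 't': 12, 'a': 1, 'f': 8}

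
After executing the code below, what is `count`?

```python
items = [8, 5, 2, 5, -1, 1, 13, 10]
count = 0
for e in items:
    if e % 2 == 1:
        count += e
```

e=8: not odd
e=5: odd, count = 0+5 = 5
e=2: not odd
e=5: odd, count = 5+5 = 10
e=-1: odd, count = 10+(-1) = 9
e=1: odd, count = 9+1 = 10
e=13: odd, count = 10+13 = 23
e=10: not odd

23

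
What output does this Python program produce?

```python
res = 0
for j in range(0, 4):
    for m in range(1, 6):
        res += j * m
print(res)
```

90

j=0,m=1: res = 0+0 = 0
j=0,m=2: res = 0+0 = 0
j=0,m=3: res = 0+0 = 0
j=0,m=4: res = 0+0 = 0
j=0,m=5: res = 0+0 = 0
j=1,m=1: res = 0+1 = 1
j=1,m=2: res = 1+2 = 3
j=1,m=3: res = 3+3 = 6
j=1,m=4: res = 6+4 = 10
j=1,m=5: res = 10+5 = 15
j=2,m=1: res = 15+2 = 17
j=2,m=2: res = 17+4 = 21
j=2,m=3: res = 21+6 = 27
j=2,m=4: res = 27+8 = 35
j=2,m=5: res = 35+10 = 45
j=3,m=1: res = 45+3 = 48
j=3,m=2: res = 48+6 = 54
j=3,m=3: res = 54+9 = 63
j=3,m=4: res = 63+12 = 75
j=3,m=5: res = 75+15 = 90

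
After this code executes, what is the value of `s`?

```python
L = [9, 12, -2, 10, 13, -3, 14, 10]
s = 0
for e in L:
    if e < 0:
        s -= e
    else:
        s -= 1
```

-1

e=9: not <0, s = 0-1 = -1
e=12: not <0, s = (-1)-1 = -2
e=-2: <0, s = (-2)-(-2) = 0
e=10: not <0, s = 0-1 = -1
e=13: not <0, s = (-1)-1 = -2
e=-3: <0, s = (-2)-(-3) = 1
e=14: not <0, s = 1-1 = 0
e=10: not <0, s = 0-1 = -1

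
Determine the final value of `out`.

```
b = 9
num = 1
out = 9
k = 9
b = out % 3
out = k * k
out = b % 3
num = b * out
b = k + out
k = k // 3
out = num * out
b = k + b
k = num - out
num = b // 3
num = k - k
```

0

b = 9%3 = 0
out = 9*9 = 81
out = 0%3 = 0
num = 0*0 = 0
b = 9+0 = 9
k = 9//3 = 3
out = 0*0 = 0
b = 3+9 = 12
k = 0-0 = 0
num = 12//3 = 4
num = 0-0 = 0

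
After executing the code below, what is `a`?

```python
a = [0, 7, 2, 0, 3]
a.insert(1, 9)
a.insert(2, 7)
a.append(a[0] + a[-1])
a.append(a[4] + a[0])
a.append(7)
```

insert 9 at 1 → [0, 9, 7, 2, 0, 3]
insert 7 at 2 → [0, 9, 7, 7, 2, 0, 3]
append a[0]+a[-1] = 0+3 = 3 → [0, 9, 7, 7, 2, 0, 3, 3]
append a[4]+a[0] = 2+0 = 2 → [0, 9, 7, 7, 2, 0, 3, 3, 2]
append 7 → [0, 9, 7, 7, 2, 0, 3, 3, 2, 7]

[0, 9, 7, 7, 2, 0, 3, 3, 2, 7]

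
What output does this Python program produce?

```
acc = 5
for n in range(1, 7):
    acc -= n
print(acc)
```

n=1: acc = 5-1 = 4
n=2: acc = 4-2 = 2
n=3: acc = 2-3 = -1
n=4: acc = (-1)-4 = -5
n=5: acc = (-5)-5 = -10
n=6: acc = (-10)-6 = -16

-16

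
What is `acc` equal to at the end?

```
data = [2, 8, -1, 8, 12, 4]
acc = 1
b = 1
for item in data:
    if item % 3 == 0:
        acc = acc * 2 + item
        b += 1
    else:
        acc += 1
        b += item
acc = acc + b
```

46

item=2: not %3==0, acc = 1+1 = 2; b=3
item=8: not %3==0, acc = 2+1 = 3; b=11
item=-1: not %3==0, acc = 3+1 = 4; b=10
item=8: not %3==0, acc = 4+1 = 5; b=18
item=12: %3==0, acc = 5*2+12 = 22; b=19
item=4: not %3==0, acc = 22+1 = 23; b=23
acc+b = 23+23 = 46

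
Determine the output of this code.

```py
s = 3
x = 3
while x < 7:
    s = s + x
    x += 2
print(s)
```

11

x=3: s = 3+3 = 6
x=5: s = 6+5 = 11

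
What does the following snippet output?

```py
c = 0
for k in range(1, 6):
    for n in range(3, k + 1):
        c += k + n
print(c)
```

48

k=3,n=3: c = 0+6 = 6
k=4,n=3: c = 6+7 = 13
k=4,n=4: c = 13+8 = 21
k=5,n=3: c = 21+8 = 29
k=5,n=4: c = 29+9 = 38
k=5,n=5: c = 38+10 = 48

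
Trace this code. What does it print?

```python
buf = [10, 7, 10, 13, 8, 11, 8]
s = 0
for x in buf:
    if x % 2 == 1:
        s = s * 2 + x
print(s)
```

x=10: not odd
x=7: odd, s = 0*2+7 = 7
x=10: not odd
x=13: odd, s = 7*2+13 = 27
x=8: not odd
x=11: odd, s = 27*2+11 = 65
x=8: not odd

65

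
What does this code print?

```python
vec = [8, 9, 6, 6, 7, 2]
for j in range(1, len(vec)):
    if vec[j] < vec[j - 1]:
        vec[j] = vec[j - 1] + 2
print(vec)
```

[8, 9, 11, 13, 15, 17]

j=1: 9>=8, unchanged → [8, 9, 6, 6, 7, 2]
j=2: 6<9, vec[2] = 9+2 = 11 → [8, 9, 11, 6, 7, 2]
j=3: 6<11, vec[3] = 11+2 = 13 → [8, 9, 11, 13, 7, 2]
j=4: 7<13, vec[4] = 13+2 = 15 → [8, 9, 11, 13, 15, 2]
j=5: 2<15, vec[5] = 15+2 = 17 → [8, 9, 11, 13, 15, 17]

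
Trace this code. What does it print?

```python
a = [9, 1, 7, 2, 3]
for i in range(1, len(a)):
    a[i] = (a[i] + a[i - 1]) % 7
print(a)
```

i=1: a[1] = (1+9)%7 = 3 → [9, 3, 7, 2, 3]
i=2: a[2] = (7+3)%7 = 3 → [9, 3, 3, 2, 3]
i=3: a[3] = (2+3)%7 = 5 → [9, 3, 3, 5, 3]
i=4: a[4] = (3+5)%7 = 1 → [9, 3, 3, 5, 1]

[9, 3, 3, 5, 1]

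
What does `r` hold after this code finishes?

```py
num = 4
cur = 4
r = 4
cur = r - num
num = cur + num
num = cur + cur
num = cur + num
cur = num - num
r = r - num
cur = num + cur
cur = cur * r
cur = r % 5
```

cur = 4-4 = 0
num = 0+4 = 4
num = 0+0 = 0
num = 0+0 = 0
cur = 0-0 = 0
r = 4-0 = 4
cur = 0+0 = 0
cur = 0*4 = 0
cur = 4%5 = 4

4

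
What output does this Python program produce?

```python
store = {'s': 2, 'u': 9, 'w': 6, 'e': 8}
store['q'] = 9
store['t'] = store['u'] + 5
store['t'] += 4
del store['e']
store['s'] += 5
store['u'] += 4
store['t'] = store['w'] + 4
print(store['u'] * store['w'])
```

store['q'] = 9 → {'s': 2, 'u': 9, 'w': 6, 'e': 8, 'q': 9}
store['t'] = store['u']+5 = 14 → {'s': 2, 'u': 9, 'w': 6, 'e': 8, 'q': 9, 't': 14}
store['t'] = 14+4 = 18 → {'s': 2, 'u': 9, 'w': 6, 'e': 8, 'q': 9, 't': 18}
del 'e' → {'s': 2, 'u': 9, 'w': 6, 'q': 9, 't': 18}
store['s'] = 2+5 = 7 → {'s': 7, 'u': 9, 'w': 6, 'q': 9, 't': 18}
store['u'] = 9+4 = 13 → {'s': 7, 'u': 13, 'w': 6, 'q': 9, 't': 18}
store['t'] = store['w']+4 = 10 → {'s': 7, 'u': 13, 'w': 6, 'q': 9, 't': 10}
store['u']*store['w'] = 13*6 = 78

78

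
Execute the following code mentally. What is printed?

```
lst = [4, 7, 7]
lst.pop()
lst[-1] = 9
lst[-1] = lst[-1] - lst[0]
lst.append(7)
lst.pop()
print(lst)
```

pop() removes 7 → [4, 7]
lst[-1] = 9 → [4, 9]
lst[-1] = lst[-1]-lst[0] = 9-4 = 5 → [4, 5]
append 7 → [4, 5, 7]
pop() removes 7 → [4, 5]

[4, 5]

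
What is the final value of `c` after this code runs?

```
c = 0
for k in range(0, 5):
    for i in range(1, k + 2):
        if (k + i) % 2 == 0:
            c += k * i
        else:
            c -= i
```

k=0,i=1: odd sum, c = 0-1 = -1
k=1,i=1: even sum, c = (-1)+1 = 0
k=1,i=2: odd sum, c = 0-2 = -2
k=2,i=1: odd sum, c = (-2)-1 = -3
k=2,i=2: even sum, c = (-3)+4 = 1
k=2,i=3: odd sum, c = 1-3 = -2
k=3,i=1: even sum, c = (-2)+3 = 1
k=3,i=2: odd sum, c = 1-2 = -1
k=3,i=3: even sum, c = (-1)+9 = 8
k=3,i=4: odd sum, c = 8-4 = 4
k=4,i=1: odd sum, c = 4-1 = 3
k=4,i=2: even sum, c = 3+8 = 11
k=4,i=3: odd sum, c = 11-3 = 8
k=4,i=4: even sum, c = 8+16 = 24
k=4,i=5: odd sum, c = 24-5 = 19

19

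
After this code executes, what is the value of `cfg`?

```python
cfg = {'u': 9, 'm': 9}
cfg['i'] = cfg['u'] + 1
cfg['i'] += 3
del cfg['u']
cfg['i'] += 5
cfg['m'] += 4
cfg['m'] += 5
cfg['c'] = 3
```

{'m': 18, 'i': 18, 'c': 3}

cfg['i'] = cfg['u']+1 = 10 → {'u': 9, 'm': 9, 'i': 10}
cfg['i'] = 10+3 = 13 → {'u': 9, 'm': 9, 'i': 13}
del 'u' → {'m': 9, 'i': 13}
cfg['i'] = 13+5 = 18 → {'m': 9, 'i': 18}
cfg['m'] = 9+4 = 13 → {'m': 13, 'i': 18}
cfg['m'] = 13+5 = 18 → {'m': 18, 'i': 18}
cfg['c'] = 3 → {'m': 18, 'i': 18, 'c': 3}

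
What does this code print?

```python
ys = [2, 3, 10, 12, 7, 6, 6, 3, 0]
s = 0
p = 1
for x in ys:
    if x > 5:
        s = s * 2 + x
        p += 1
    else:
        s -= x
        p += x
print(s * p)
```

x=2: not >5, s = 0-2 = -2; p=3
x=3: not >5, s = (-2)-3 = -5; p=6
x=10: >5, s = (-5)*2+10 = 0; p=7
x=12: >5, s = 0*2+12 = 12; p=8
x=7: >5, s = 12*2+7 = 31; p=9
x=6: >5, s = 31*2+6 = 68; p=10
x=6: >5, s = 68*2+6 = 142; p=11
x=3: not >5, s = 142-3 = 139; p=14
x=0: not >5, s = 139-0 = 139; p=14
s*p = 139*14 = 1946

1946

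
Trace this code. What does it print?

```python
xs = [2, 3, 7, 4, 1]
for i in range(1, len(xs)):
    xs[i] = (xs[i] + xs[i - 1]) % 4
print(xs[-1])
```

i=1: xs[1] = (3+2)%4 = 1 → [2, 1, 7, 4, 1]
i=2: xs[2] = (7+1)%4 = 0 → [2, 1, 0, 4, 1]
i=3: xs[3] = (4+0)%4 = 0 → [2, 1, 0, 0, 1]
i=4: xs[4] = (1+0)%4 = 1 → [2, 1, 0, 0, 1]

1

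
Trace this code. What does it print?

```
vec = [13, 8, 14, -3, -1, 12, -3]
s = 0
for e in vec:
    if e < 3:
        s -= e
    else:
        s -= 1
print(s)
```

e=13: not <3, s = 0-1 = -1
e=8: not <3, s = (-1)-1 = -2
e=14: not <3, s = (-2)-1 = -3
e=-3: <3, s = (-3)-(-3) = 0
e=-1: <3, s = 0-(-1) = 1
e=12: not <3, s = 1-1 = 0
e=-3: <3, s = 0-(-3) = 3

3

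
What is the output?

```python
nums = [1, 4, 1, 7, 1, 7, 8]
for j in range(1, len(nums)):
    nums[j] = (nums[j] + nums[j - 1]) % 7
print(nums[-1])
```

1

j=1: nums[1] = (4+1)%7 = 5 → [1, 5, 1, 7, 1, 7, 8]
j=2: nums[2] = (1+5)%7 = 6 → [1, 5, 6, 7, 1, 7, 8]
j=3: nums[3] = (7+6)%7 = 6 → [1, 5, 6, 6, 1, 7, 8]
j=4: nums[4] = (1+6)%7 = 0 → [1, 5, 6, 6, 0, 7, 8]
j=5: nums[5] = (7+0)%7 = 0 → [1, 5, 6, 6, 0, 0, 8]
j=6: nums[6] = (8+0)%7 = 1 → [1, 5, 6, 6, 0, 0, 1]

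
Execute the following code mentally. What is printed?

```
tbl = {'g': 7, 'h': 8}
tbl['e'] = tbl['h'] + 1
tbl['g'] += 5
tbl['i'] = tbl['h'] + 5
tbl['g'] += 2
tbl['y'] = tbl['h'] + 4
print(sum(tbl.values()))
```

56

tbl['e'] = tbl['h']+1 = 9 → {'g': 7, 'h': 8, 'e': 9}
tbl['g'] = 7+5 = 12 → {'g': 12, 'h': 8, 'e': 9}
tbl['i'] = tbl['h']+5 = 13 → {'g': 12, 'h': 8, 'e': 9, 'i': 13}
tbl['g'] = 12+2 = 14 → {'g': 14, 'h': 8, 'e': 9, 'i': 13}
tbl['y'] = tbl['h']+4 = 12 → {'g': 14, 'h': 8, 'e': 9, 'i': 13, 'y': 12}
sum of values = 56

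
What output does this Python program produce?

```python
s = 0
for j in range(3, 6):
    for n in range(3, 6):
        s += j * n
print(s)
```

144

j=3,n=3: s = 0+9 = 9
j=3,n=4: s = 9+12 = 21
j=3,n=5: s = 21+15 = 36
j=4,n=3: s = 36+12 = 48
j=4,n=4: s = 48+16 = 64
j=4,n=5: s = 64+20 = 84
j=5,n=3: s = 84+15 = 99
j=5,n=4: s = 99+20 = 119
j=5,n=5: s = 119+25 = 144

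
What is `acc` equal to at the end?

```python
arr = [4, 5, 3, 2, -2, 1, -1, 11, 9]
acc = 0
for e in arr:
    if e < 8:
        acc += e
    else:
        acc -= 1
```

e=4: <8, acc = 0+4 = 4
e=5: <8, acc = 4+5 = 9
e=3: <8, acc = 9+3 = 12
e=2: <8, acc = 12+2 = 14
e=-2: <8, acc = 14+(-2) = 12
e=1: <8, acc = 12+1 = 13
e=-1: <8, acc = 13+(-1) = 12
e=11: not <8, acc = 12-1 = 11
e=9: not <8, acc = 11-1 = 10

10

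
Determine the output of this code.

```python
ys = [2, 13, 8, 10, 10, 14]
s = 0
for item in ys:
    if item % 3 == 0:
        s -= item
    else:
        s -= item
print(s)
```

-57

item=2: not %3==0, s = 0-2 = -2
item=13: not %3==0, s = (-2)-13 = -15
item=8: not %3==0, s = (-15)-8 = -23
item=10: not %3==0, s = (-23)-10 = -33
item=10: not %3==0, s = (-33)-10 = -43
item=14: not %3==0, s = (-43)-14 = -57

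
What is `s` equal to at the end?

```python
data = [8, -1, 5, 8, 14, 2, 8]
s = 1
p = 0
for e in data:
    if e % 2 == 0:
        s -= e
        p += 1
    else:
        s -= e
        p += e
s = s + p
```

e=8: even, s = 1-8 = -7; p=1
e=-1: not even, s = (-7)-(-1) = -6; p=0
e=5: not even, s = (-6)-5 = -11; p=5
e=8: even, s = (-11)-8 = -19; p=6
e=14: even, s = (-19)-14 = -33; p=7
e=2: even, s = (-33)-2 = -35; p=8
e=8: even, s = (-35)-8 = -43; p=9
s+p = (-43)+9 = -34

-34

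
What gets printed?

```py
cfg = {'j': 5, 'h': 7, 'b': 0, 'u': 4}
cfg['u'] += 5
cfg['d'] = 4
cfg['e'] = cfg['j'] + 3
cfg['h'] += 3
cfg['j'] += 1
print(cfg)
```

{'j': 6, 'h': 10, 'b': 0, 'u': 9, 'd': 4, 'e': 8}

cfg['u'] = 4+5 = 9 → {'j': 5, 'h': 7, 'b': 0, 'u': 9}
cfg['d'] = 4 → {'j': 5, 'h': 7, 'b': 0, 'u': 9, 'd': 4}
cfg['e'] = cfg['j']+3 = 8 → {'j': 5, 'h': 7, 'b': 0, 'u': 9, 'd': 4, 'e': 8}
cfg['h'] = 7+3 = 10 → {'j': 5, 'h': 10, 'b': 0, 'u': 9, 'd': 4, 'e': 8}
cfg['j'] = 5+1 = 6 → {'j': 6, 'h': 10, 'b': 0, 'u': 9, 'd': 4, 'e': 8}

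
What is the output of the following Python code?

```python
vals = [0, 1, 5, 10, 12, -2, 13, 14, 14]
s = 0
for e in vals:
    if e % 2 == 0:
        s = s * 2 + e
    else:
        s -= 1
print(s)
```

222

e=0: even, s = 0*2+0 = 0
e=1: not even, s = 0-1 = -1
e=5: not even, s = (-1)-1 = -2
e=10: even, s = (-2)*2+10 = 6
e=12: even, s = 6*2+12 = 24
e=-2: even, s = 24*2+(-2) = 46
e=13: not even, s = 46-1 = 45
e=14: even, s = 45*2+14 = 104
e=14: even, s = 104*2+14 = 222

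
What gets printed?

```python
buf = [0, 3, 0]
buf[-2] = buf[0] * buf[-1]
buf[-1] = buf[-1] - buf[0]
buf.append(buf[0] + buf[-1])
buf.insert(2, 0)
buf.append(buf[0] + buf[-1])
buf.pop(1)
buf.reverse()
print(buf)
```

[0, 0, 0, 0, 0]

buf[-2] = buf[0]*buf[-1] = 0*0 = 0 → [0, 0, 0]
buf[-1] = buf[-1]-buf[0] = 0-0 = 0 → [0, 0, 0]
append buf[0]+buf[-1] = 0+0 = 0 → [0, 0, 0, 0]
insert 0 at 2 → [0, 0, 0, 0, 0]
append buf[0]+buf[-1] = 0+0 = 0 → [0, 0, 0, 0, 0, 0]
pop(1) removes 0 → [0, 0, 0, 0, 0]
reverse → [0, 0, 0, 0, 0]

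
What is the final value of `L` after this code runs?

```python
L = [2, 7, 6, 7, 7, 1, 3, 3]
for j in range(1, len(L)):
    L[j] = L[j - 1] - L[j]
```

j=1: L[1] = 2-7 = -5 → [2, -5, 6, 7, 7, 1, 3, 3]
j=2: L[2] = (-5)-6 = -11 → [2, -5, -11, 7, 7, 1, 3, 3]
j=3: L[3] = (-11)-7 = -18 → [2, -5, -11, -18, 7, 1, 3, 3]
j=4: L[4] = (-18)-7 = -25 → [2, -5, -11, -18, -25, 1, 3, 3]
j=5: L[5] = (-25)-1 = -26 → [2, -5, -11, -18, -25, -26, 3, 3]
j=6: L[6] = (-26)-3 = -29 → [2, -5, -11, -18, -25, -26, -29, 3]
j=7: L[7] = (-29)-3 = -32 → [2, -5, -11, -18, -25, -26, -29, -32]

[2, -5, -11, -18, -25, -26, -29, -32]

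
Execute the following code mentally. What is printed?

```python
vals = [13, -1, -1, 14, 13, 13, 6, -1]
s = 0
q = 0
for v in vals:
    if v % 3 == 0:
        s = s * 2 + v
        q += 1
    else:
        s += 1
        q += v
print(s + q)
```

v=13: not %3==0, s = 0+1 = 1; q=13
v=-1: not %3==0, s = 1+1 = 2; q=12
v=-1: not %3==0, s = 2+1 = 3; q=11
v=14: not %3==0, s = 3+1 = 4; q=25
v=13: not %3==0, s = 4+1 = 5; q=38
v=13: not %3==0, s = 5+1 = 6; q=51
v=6: %3==0, s = 6*2+6 = 18; q=52
v=-1: not %3==0, s = 18+1 = 19; q=51
s+q = 19+51 = 70

70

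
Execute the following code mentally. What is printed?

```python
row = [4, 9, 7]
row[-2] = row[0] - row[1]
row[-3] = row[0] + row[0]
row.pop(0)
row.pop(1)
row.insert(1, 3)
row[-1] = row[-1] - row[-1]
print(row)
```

row[-2] = row[0]-row[1] = 4-9 = -5 → [4, -5, 7]
row[-3] = row[0]+row[0] = 4+4 = 8 → [8, -5, 7]
pop(0) removes 8 → [-5, 7]
pop(1) removes 7 → [-5]
insert 3 at 1 → [-5, 3]
row[-1] = row[-1]-row[-1] = 3-3 = 0 → [-5, 0]

[-5, 0]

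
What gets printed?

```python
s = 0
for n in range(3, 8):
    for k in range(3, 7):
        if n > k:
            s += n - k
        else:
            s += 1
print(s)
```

n=3,k=3: not 3>3, s = 0+1 = 1
n=3,k=4: not 3>4, s = 1+1 = 2
n=3,k=5: not 3>5, s = 2+1 = 3
n=3,k=6: not 3>6, s = 3+1 = 4
n=4,k=3: 4>3, s = 4+1 = 5
n=4,k=4: not 4>4, s = 5+1 = 6
n=4,k=5: not 4>5, s = 6+1 = 7
n=4,k=6: not 4>6, s = 7+1 = 8
n=5,k=3: 5>3, s = 8+2 = 10
n=5,k=4: 5>4, s = 10+1 = 11
n=5,k=5: not 5>5, s = 11+1 = 12
n=5,k=6: not 5>6, s = 12+1 = 13
n=6,k=3: 6>3, s = 13+3 = 16
n=6,k=4: 6>4, s = 16+2 = 18
n=6,k=5: 6>5, s = 18+1 = 19
n=6,k=6: not 6>6, s = 19+1 = 20
n=7,k=3: 7>3, s = 20+4 = 24
n=7,k=4: 7>4, s = 24+3 = 27
n=7,k=5: 7>5, s = 27+2 = 29
n=7,k=6: 7>6, s = 29+1 = 30

30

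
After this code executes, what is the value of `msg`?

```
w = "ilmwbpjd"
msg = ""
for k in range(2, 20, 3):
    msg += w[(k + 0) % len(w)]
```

k=2: add w[2]='m' → 'm'
k=5: add w[5]='p' → 'mp'
k=8: add w[0]='i' → 'mpi'
k=11: add w[3]='w' → 'mpiw'
k=14: add w[6]='j' → 'mpiwj'
k=17: add w[1]='l' → 'mpiwjl'

'mpiwjl'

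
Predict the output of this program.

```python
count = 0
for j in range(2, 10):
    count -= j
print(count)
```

-44

j=2: count = 0-2 = -2
j=3: count = (-2)-3 = -5
j=4: count = (-5)-4 = -9
j=5: count = (-9)-5 = -14
j=6: count = (-14)-6 = -20
j=7: count = (-20)-7 = -27
j=8: count = (-27)-8 = -35
j=9: count = (-35)-9 = -44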